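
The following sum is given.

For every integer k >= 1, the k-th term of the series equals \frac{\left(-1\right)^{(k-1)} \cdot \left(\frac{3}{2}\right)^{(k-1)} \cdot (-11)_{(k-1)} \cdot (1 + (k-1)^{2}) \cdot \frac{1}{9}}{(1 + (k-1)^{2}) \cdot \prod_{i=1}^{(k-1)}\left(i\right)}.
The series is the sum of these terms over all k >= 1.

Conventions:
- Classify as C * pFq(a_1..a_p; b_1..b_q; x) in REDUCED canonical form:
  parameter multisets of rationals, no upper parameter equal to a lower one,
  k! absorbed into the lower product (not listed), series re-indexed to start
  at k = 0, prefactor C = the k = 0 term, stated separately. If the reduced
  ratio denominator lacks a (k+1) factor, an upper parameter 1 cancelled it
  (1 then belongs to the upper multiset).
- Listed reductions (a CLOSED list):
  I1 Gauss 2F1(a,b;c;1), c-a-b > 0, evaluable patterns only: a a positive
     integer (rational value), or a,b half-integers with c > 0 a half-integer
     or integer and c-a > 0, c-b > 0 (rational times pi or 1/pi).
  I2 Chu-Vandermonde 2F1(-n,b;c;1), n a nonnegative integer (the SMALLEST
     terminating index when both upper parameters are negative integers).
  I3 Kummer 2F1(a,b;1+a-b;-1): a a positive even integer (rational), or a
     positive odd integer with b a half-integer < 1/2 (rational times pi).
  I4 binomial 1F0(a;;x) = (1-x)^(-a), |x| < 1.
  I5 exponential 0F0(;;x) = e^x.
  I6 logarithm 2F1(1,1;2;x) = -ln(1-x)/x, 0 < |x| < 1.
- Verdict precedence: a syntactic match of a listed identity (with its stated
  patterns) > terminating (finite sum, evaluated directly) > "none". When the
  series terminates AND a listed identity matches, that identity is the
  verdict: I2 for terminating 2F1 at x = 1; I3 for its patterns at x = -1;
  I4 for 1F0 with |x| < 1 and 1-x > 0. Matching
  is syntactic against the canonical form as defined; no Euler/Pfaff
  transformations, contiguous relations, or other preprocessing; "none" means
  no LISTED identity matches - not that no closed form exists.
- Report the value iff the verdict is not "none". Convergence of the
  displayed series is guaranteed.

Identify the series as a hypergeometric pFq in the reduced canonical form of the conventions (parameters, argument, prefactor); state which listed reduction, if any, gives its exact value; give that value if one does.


Structural cue: x = -\frac{3}{2} and the factor k^2 + 1 cancels (top and bottom), leaving C = 1/9, x = -3/2.
Consecutive-term ratio: r(k) = -\frac{3}{2} * (k-11) / [(k+1)] - rational in k. x = -\frac{3}{2}; t_0 = \frac{1}{9}; negate the roots.

Reduced: x = -\frac{3}{2}, 1F0, upper = {-11}, lower = {-}, C = \frac{1}{9}. Verdict: terminating - no listed pattern fits, but -11 in the upper list cuts the series at k = 11; direct evaluation. Its exact value is \frac{48828125}{18432}.


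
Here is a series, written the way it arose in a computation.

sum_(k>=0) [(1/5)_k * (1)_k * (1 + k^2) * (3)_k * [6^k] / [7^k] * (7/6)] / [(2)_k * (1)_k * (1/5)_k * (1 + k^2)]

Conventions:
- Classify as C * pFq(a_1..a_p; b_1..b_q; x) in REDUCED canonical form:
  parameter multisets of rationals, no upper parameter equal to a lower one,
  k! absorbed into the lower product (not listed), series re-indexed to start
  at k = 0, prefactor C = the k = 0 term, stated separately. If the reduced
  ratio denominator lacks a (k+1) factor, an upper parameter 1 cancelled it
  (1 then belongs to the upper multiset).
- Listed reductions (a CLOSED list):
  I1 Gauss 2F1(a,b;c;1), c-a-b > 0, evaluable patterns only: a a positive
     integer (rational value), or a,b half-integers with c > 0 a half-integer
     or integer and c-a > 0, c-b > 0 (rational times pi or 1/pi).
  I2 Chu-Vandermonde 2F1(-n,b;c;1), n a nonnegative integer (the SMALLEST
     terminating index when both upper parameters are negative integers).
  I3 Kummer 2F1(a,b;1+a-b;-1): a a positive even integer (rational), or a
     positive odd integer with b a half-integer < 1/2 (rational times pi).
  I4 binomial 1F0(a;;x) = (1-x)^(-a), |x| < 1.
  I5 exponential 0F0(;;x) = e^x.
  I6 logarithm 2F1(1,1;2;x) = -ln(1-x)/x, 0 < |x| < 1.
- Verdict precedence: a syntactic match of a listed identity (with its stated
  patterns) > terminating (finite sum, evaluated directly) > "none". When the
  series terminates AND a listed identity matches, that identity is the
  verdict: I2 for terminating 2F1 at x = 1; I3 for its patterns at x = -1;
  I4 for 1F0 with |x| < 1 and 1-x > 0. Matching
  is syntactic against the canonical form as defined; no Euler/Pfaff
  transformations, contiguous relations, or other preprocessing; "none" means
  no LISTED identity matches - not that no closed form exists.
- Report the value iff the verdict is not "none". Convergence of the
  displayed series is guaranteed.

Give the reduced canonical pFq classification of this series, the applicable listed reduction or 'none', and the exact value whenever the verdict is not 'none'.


This is 7/6 * 2F1(1, 3; 2; 6/7) in reduced canonical form. Verdict: none - at argument 6/7 the multisets {1, 3} ; {2} match no listed identity.

Structural cue: x = (6/7) and the parameter 1/5 appears in both the upper and lower lists and cancels (alongside the other common factor).
Adjacent-term ratio: r(k) = (6/7) * (k+1) (k+3) / [(k+2) (k+1)] - poly over poly, x = (6/7) from leading terms; C = 7/6 at k = 0.


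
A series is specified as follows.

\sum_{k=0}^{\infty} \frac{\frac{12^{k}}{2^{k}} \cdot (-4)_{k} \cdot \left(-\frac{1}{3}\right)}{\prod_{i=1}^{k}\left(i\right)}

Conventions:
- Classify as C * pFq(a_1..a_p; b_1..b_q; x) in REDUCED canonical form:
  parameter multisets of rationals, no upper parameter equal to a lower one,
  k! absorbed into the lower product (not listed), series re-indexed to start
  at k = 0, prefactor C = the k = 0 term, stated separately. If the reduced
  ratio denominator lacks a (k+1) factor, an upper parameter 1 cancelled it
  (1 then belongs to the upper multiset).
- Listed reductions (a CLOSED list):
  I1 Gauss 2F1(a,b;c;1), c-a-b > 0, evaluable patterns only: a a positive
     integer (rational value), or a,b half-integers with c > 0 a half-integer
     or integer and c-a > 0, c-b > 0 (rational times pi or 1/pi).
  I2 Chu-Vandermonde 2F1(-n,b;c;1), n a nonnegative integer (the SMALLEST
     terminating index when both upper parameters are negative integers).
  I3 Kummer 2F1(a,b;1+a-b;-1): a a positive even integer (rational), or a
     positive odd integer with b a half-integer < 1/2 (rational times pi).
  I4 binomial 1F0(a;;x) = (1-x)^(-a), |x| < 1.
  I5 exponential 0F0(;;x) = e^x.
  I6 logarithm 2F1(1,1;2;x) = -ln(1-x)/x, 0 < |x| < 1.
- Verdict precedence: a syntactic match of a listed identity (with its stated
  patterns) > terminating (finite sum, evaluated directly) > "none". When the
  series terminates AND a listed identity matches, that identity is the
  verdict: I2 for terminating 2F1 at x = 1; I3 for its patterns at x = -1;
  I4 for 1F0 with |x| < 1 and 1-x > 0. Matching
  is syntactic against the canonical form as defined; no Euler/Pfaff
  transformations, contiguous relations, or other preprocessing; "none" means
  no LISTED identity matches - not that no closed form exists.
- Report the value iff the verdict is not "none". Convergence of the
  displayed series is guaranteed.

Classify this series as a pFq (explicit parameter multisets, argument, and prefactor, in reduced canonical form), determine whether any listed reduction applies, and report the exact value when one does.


This is -\frac{1}{3} * 1F0(-4; -; 6) in reduced canonical form. Verdict: terminating - upper parameter -4 makes this a finite sum (last index 4), evaluated exactly. Value: -\frac{625}{3}.

Structural cue: from the first term -\frac{1}{3}: the two k-th powers (prefactor -1/3) combine into one argument.
Consecutive-term ratio: r(k) = 6 * (k-4) / [(k+1)] - poly over poly, x = 6 from leading terms; C = -\frac{1}{3} at k = 0.


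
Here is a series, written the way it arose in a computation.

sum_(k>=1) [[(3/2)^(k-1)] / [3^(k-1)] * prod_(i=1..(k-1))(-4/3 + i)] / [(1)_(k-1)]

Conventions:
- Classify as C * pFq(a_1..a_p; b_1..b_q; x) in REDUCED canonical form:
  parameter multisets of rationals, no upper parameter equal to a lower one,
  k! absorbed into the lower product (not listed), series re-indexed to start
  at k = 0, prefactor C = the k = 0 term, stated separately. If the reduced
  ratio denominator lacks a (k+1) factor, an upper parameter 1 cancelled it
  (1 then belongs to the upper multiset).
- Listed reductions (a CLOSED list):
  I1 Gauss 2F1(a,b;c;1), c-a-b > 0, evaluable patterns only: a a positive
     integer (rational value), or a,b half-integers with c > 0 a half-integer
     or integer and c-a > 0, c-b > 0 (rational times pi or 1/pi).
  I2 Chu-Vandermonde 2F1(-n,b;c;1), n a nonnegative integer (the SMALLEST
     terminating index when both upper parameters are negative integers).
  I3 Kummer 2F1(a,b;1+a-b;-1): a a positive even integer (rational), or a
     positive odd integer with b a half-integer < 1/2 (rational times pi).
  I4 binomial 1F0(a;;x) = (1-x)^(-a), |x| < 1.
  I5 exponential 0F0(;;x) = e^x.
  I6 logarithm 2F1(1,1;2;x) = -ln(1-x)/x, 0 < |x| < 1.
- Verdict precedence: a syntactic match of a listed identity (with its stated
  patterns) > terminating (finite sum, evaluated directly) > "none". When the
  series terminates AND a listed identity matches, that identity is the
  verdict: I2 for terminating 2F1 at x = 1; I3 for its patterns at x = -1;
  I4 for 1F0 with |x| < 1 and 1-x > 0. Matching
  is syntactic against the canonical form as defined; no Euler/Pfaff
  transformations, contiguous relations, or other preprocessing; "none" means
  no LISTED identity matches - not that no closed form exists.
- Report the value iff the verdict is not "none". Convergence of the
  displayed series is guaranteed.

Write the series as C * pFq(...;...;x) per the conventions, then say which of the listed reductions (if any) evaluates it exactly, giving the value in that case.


Key observation: with t_0 = 1, the running product (C = 1) telescopes to a rising factorial.
Term ratio: r(k) = (1/2) * (k-1/3) / [(k+1)] - poly over poly, x = (1/2) from leading terms; C = 1 at k = 0.

x = 1/2 here; the reduced form reads 1F0, upper {-1/3}, lower {-}, C = 1. Verdict (x = 1/2): the binomial series (I4) applies (the 1F0 binomial series: exponent 1/3, x = 1/2). Sum: (1/2)^(1/3).


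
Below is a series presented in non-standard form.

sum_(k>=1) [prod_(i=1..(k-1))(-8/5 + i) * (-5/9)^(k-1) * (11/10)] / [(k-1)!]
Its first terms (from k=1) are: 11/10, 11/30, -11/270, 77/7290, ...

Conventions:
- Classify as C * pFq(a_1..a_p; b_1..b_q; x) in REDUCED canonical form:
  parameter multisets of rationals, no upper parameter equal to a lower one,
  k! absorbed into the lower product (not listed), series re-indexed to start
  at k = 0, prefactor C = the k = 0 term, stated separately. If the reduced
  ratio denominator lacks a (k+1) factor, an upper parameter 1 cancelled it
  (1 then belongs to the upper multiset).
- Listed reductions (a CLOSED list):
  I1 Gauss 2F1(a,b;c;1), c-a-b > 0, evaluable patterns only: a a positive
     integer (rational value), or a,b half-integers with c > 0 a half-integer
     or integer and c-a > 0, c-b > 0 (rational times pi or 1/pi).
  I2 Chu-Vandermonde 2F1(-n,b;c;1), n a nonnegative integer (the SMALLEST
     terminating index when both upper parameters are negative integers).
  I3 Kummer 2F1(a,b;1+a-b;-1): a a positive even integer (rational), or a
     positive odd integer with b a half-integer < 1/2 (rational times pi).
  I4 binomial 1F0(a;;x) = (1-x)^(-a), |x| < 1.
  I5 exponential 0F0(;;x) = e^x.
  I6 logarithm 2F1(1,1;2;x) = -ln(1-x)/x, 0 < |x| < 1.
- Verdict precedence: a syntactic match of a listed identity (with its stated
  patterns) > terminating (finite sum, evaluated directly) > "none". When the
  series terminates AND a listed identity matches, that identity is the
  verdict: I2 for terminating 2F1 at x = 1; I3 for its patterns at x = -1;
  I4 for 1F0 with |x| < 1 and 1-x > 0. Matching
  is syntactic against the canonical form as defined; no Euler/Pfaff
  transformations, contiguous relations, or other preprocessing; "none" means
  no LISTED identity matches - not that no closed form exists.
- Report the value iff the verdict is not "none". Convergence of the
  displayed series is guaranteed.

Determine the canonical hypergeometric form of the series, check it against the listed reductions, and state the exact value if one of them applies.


At argument -5/9: a 1F0 with upper {-3/5}, lower {-}, scaled by C = 11/10. Verdict (x = -5/9): the binomial series (I4) applies (the 1F0 binomial series: exponent 3/5, x = -5/9). Sum: (11/10) * (14/9)^(3/5).

The tell: x = (-5/9) and the running product (C = 11/10) telescopes to a rising factorial.
Term ratio: r(k) = (-5/9) * (k-3/5) / [(k+1)] - rational; roots negated = parameters, x = (-5/9), C = 11/10.


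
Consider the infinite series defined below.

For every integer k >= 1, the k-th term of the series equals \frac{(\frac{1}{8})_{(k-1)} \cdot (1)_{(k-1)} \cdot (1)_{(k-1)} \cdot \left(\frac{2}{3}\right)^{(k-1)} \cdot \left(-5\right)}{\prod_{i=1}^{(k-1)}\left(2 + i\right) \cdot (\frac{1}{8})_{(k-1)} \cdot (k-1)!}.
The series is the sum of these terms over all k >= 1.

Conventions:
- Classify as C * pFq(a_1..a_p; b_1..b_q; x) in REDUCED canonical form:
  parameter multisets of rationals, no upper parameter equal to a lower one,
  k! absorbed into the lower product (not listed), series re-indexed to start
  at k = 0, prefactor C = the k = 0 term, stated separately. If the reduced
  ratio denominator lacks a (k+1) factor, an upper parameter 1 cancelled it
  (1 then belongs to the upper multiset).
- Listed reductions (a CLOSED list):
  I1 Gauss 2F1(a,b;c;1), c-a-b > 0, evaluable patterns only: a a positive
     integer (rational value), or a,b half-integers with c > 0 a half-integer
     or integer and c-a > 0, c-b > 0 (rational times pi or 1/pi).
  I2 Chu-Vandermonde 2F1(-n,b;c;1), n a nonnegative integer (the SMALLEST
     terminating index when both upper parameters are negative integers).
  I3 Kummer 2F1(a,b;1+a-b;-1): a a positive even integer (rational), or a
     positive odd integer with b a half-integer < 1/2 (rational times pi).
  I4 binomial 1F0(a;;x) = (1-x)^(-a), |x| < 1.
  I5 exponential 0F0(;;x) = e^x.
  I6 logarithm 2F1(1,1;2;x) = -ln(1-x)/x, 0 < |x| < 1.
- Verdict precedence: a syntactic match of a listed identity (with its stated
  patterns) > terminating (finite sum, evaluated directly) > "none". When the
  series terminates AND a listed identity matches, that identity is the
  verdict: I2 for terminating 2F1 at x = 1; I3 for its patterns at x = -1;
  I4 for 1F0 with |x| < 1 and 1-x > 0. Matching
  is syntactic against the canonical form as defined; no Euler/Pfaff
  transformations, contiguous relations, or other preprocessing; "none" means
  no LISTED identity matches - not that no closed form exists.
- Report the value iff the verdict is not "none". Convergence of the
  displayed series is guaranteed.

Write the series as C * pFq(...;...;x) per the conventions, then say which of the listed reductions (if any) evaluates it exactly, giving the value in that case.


Key step: t_0 being -5, the parameter 1/8 appears in both the upper and lower lists and cancels.
Ratio: r(k) = \frac{2}{3} * (k+1) (k+1) / [(k+3) (k+1)] - rational in k, leading ratio \frac{2}{3}; with t_0 = -5, classification follows.

At argument \frac{2}{3}: a 2F1 with upper {1, 1}, lower {3}, scaled by C = -5. Verdict: none. No listed pattern accepts 2F1(1, 1; 3; \frac{2}{3}).


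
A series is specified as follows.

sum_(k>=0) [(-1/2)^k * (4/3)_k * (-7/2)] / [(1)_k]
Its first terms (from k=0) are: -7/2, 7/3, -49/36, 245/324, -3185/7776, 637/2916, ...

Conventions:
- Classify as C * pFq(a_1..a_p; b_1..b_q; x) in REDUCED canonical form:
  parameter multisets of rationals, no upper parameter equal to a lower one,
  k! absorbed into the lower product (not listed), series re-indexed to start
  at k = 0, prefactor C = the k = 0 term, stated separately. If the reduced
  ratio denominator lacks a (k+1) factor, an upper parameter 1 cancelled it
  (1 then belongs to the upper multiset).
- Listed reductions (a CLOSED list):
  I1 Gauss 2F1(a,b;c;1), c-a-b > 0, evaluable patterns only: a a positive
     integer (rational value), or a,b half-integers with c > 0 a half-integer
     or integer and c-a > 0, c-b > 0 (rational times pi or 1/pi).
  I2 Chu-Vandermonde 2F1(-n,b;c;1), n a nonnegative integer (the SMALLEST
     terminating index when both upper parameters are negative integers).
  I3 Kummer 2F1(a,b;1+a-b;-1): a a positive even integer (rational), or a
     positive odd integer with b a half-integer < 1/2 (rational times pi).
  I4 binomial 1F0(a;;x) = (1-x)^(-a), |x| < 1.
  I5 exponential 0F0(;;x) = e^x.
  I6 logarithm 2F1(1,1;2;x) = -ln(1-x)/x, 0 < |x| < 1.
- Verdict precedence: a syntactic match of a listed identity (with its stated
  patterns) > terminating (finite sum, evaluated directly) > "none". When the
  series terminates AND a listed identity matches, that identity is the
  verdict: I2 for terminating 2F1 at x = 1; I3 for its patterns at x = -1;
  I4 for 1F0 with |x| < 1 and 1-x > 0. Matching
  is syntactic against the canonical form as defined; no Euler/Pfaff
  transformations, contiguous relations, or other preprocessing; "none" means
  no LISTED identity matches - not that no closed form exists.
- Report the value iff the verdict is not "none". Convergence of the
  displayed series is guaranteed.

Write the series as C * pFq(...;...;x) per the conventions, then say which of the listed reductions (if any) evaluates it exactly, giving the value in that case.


With C = -7/2: the canonical form is 1F0(4/3; -; -1/2). Verdict: the I4 binomial reduction fires (the 1F0 binomial series: exponent -4/3, x = -1/2). Value: (-7/2) * (3/2)^(-4/3).

The tell: t_0 = -7/2 here, and (1)_k (C = -7/2, x = -1/2) is k! itself.
Step ratio: r(k) = (-1/2) * (k+4/3) / [(k+1)] - rational in k, leading ratio (-1/2); with t_0 = -7/2, classification follows.


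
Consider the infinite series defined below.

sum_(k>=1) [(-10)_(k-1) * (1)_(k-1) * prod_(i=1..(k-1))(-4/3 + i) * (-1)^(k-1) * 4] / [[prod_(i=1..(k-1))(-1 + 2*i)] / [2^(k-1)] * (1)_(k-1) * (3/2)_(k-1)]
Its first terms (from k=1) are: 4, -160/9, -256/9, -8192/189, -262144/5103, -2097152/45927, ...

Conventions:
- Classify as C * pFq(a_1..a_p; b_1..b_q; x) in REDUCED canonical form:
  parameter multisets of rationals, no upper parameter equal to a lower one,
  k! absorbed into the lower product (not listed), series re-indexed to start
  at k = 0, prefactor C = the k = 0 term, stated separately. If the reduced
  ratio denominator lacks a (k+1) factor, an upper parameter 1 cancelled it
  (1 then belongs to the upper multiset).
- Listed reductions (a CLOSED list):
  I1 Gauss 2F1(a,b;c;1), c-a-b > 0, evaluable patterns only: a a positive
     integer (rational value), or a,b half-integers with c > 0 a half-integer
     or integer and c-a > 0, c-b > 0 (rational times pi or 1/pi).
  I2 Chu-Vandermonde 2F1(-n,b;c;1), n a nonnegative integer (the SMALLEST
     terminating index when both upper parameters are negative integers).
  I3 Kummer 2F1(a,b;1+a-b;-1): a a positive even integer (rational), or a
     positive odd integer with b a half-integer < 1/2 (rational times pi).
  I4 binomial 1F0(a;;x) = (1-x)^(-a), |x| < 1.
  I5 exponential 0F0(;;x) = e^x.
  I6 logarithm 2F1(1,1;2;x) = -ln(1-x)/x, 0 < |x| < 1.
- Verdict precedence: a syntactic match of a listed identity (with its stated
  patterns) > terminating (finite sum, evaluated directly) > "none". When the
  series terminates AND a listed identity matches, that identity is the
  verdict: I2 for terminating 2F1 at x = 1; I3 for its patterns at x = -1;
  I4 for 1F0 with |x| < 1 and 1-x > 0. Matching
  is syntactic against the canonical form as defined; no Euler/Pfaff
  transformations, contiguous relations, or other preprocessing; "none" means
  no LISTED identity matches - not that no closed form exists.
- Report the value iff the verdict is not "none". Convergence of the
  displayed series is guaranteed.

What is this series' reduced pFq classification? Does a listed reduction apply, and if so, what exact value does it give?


The series (x = -1) is 3F2: upper {-10, -1/3, 1}, lower {1/2, 3/2}, prefactor 4. Verdict: terminating (-10 upstairs). 11 nonzero terms in all; added directly. Its exact value is -265284342094012964/1145914919516367.

Structural cue: from the first term 4: the lower odd product (C = 4, x = -1) is 2^k (1/2)_k.
Ratio: r(k) = (-1) * (k-10) (k-1/3) (k+1) / [(k+1/2) (k+3/2) (k+1)] - rational in k, leading ratio (-1); with t_0 = 4, classification follows.


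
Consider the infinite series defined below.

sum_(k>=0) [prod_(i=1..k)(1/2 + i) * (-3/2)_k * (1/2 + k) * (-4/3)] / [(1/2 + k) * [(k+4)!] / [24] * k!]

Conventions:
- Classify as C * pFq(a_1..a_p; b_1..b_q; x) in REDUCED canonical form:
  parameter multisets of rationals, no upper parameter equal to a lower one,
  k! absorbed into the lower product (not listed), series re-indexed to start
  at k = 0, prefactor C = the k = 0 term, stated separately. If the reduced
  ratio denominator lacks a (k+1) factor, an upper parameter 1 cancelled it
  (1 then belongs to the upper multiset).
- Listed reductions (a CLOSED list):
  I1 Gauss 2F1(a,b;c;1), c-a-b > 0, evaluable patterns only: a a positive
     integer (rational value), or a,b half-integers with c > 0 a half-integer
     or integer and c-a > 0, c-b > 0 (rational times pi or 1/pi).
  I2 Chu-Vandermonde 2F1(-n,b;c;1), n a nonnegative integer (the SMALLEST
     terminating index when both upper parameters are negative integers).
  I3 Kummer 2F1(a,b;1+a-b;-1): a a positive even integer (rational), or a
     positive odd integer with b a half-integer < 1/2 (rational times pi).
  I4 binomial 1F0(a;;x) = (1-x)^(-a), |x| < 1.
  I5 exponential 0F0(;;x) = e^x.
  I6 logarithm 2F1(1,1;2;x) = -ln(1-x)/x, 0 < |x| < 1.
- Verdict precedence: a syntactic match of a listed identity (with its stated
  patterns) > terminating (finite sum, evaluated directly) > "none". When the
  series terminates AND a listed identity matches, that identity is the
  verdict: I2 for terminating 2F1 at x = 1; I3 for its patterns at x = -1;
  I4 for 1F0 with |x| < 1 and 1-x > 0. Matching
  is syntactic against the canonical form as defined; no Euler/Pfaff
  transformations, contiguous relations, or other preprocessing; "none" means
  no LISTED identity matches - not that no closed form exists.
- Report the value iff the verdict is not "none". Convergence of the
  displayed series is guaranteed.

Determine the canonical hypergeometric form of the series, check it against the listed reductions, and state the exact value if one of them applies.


First insight: with t_0 = -4/3, the denominator's factorial ratio (C = -4/3) is a lower Pochhammer.
Consecutive-term ratio: r(k) = 1 * (k-3/2) (k+3/2) / [(k+5) (k+1)] - rational in k, leading ratio 1; with t_0 = -4/3, classification follows.

Reduced: x = 1, 2F1, upper = {-3/2, 3/2}, lower = {5}, C = -4/3. Verdict: the half-integer Gauss pattern (I1) applies (x = 1; upper {-3/2, 3/2} half-integers, c = 5 in the evaluable pattern). Its exact value is (-131072/51975) / pi.


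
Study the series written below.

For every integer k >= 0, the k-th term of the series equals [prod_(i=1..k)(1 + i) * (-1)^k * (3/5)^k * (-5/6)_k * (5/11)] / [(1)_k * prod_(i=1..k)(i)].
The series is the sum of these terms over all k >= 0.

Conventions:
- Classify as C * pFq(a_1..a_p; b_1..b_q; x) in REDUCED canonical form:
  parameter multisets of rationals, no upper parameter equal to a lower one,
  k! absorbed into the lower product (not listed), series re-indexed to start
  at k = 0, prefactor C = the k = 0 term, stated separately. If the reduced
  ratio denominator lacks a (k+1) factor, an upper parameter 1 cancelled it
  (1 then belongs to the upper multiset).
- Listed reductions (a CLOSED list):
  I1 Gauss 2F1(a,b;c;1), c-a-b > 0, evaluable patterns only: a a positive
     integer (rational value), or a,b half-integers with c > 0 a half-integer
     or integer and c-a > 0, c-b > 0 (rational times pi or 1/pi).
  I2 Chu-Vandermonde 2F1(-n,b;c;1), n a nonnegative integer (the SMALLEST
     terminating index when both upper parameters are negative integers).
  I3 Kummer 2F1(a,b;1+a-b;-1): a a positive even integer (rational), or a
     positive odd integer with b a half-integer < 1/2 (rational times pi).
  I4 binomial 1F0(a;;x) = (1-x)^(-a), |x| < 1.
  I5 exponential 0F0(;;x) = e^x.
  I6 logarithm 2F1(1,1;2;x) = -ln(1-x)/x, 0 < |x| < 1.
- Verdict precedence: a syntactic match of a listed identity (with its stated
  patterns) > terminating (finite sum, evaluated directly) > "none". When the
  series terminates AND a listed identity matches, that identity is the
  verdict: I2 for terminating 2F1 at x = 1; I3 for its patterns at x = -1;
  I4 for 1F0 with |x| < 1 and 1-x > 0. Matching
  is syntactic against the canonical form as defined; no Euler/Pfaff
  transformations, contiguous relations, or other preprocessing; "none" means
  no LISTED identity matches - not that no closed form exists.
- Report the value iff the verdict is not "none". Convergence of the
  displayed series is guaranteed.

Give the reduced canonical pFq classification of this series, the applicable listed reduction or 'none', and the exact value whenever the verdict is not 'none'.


Prefactor 5/11, argument -3/5: 2F1 with upper {-5/6, 2} over lower {1}. Verdict: none here - no I1-I6 shape fits x = -3/5 with lower {1}.

The tell: t_0 = 5/11 here, and the product of the first k integers (C = 5/11, x = -3/5) is k!.
Step ratio: r(k) = (-3/5) * (k-5/6) (k+2) / [(k+1) (k+1)] - poly over poly, x = (-3/5) from leading terms; C = 5/11 at k = 0.


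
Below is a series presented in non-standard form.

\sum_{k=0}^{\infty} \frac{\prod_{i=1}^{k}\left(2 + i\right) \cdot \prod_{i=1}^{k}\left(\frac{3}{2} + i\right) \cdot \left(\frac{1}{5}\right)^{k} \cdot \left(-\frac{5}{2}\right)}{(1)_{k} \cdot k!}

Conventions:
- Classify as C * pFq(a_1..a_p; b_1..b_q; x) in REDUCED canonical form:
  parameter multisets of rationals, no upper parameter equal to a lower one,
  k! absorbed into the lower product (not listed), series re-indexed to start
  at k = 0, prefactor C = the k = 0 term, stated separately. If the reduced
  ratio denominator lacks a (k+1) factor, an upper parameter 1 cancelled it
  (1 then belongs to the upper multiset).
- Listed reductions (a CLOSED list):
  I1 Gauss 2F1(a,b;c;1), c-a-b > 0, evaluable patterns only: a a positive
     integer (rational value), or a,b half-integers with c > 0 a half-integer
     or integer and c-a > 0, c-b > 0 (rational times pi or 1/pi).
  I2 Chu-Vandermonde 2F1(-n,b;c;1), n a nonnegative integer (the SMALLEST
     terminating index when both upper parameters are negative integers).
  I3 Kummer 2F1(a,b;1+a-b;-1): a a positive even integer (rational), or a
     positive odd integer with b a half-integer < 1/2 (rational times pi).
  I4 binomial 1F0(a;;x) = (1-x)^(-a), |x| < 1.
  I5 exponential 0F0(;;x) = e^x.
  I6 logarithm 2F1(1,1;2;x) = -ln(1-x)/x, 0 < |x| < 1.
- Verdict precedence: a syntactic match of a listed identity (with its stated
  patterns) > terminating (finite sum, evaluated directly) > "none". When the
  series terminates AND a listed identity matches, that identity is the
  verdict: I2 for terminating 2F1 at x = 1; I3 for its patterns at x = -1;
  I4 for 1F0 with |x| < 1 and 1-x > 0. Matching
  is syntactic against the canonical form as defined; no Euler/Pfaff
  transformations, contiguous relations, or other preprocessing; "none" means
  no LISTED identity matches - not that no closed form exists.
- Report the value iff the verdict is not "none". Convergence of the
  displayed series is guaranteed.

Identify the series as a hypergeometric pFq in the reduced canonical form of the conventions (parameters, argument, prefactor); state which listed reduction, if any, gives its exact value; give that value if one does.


With C = -\frac{5}{2}: the canonical form is 2F1(\frac{5}{2}, 3; 1; \frac{1}{5}). Verdict: none - at argument \frac{1}{5} the multisets {\frac{5}{2}, 3} ; {1} match no listed identity.

Key step: t_0 = -\frac{5}{2} here, and the running product (C = -5/2) telescopes to a rising factorial.
Adjacent-term ratio: r(k) = \frac{1}{5} * (k+\frac{5}{2}) (k+3) / [(k+1) (k+1)] - poly over poly, x = \frac{1}{5} from leading terms; C = -\frac{5}{2} at k = 0.


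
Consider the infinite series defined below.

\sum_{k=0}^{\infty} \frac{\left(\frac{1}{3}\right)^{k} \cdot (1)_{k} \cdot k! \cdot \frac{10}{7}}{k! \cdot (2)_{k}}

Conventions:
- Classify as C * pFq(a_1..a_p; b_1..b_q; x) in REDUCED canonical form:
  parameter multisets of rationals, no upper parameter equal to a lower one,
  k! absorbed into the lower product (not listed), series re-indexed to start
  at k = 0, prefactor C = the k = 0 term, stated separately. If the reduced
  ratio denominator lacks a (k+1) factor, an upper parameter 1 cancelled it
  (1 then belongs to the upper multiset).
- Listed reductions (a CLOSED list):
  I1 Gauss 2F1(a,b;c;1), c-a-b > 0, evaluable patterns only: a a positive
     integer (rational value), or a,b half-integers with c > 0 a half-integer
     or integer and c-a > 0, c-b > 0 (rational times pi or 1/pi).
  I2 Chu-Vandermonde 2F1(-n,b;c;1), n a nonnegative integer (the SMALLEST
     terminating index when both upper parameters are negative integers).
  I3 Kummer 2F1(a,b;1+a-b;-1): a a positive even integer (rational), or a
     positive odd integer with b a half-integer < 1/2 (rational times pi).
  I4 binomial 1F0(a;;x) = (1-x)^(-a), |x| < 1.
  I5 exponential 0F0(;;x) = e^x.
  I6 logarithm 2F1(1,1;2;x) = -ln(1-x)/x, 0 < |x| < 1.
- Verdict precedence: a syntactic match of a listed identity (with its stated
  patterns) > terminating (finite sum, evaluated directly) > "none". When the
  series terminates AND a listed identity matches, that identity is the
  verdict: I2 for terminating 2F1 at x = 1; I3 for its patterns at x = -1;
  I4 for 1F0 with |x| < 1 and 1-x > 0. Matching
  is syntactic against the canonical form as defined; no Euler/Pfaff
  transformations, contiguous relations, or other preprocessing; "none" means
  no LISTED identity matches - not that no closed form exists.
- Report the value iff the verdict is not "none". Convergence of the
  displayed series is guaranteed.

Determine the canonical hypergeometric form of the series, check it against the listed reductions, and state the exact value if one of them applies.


x = \frac{1}{3} here; the reduced form reads 2F1, upper {1, 1}, lower {2}, C = \frac{10}{7}. Verdict: this is the I6 logarithm reduction (the logarithm: parameters (1,1;2), x = \frac{1}{3}). Exact value: \left(-\frac{30}{7}\right) \cdot \ln\left(\frac{2}{3}\right).

The tell: with t_0 = \frac{10}{7}, the factorial ratio (C = 10/7, x = 1/3) (k+a-1)!/(a-1)! is a rising factorial (a)_k.
Ratio: r(k) = \frac{1}{3} * (k+1) (k+1) / [(k+2) (k+1)] - rational; roots negated = parameters, x = \frac{1}{3}, C = \frac{10}{7}.


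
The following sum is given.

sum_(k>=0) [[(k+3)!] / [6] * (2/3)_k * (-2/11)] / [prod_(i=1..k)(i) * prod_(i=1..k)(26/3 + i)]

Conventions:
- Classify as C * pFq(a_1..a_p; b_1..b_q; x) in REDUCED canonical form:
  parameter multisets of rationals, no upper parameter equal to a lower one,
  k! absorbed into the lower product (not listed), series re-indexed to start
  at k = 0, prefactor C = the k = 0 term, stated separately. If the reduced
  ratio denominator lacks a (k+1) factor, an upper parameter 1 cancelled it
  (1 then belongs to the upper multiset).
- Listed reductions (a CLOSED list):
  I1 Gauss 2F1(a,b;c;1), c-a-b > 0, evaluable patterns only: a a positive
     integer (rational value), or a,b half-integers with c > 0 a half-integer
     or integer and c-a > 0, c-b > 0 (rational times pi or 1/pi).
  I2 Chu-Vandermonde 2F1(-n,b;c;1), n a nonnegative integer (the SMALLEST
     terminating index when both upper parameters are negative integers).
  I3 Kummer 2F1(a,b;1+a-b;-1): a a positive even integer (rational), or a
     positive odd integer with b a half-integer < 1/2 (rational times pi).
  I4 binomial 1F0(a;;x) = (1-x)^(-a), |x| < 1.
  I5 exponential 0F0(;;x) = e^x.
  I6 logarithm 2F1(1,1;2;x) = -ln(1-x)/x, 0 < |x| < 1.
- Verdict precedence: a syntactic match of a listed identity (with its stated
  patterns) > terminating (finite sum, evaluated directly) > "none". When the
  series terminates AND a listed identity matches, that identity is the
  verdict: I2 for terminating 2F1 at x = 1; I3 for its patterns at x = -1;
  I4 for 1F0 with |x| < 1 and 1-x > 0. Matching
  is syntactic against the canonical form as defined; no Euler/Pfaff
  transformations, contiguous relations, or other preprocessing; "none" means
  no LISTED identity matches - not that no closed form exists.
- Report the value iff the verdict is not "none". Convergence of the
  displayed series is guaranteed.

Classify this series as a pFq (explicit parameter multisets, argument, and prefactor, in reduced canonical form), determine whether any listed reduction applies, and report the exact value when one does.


Key observation: t_0 = -2/11 here, and the lower running product (C = -2/11) is a rising factorial.
Term ratio: r(k) = 1 * (k+2/3) (k+4) / [(k+29/3) (k+1)] ; factor over Q: parameters, x = 1, and C = -2/11.

The series (x = 1) is 2F1: upper {2/3, 4}, lower {29/3}, prefactor -2/11. Verdict at x = 1: the Gauss summation I1 matches (x = 1: the Gamma ratio telescopes since c-a-b = 5 > 0 and a = 4 in Z>0). Sum: -5083/18711.


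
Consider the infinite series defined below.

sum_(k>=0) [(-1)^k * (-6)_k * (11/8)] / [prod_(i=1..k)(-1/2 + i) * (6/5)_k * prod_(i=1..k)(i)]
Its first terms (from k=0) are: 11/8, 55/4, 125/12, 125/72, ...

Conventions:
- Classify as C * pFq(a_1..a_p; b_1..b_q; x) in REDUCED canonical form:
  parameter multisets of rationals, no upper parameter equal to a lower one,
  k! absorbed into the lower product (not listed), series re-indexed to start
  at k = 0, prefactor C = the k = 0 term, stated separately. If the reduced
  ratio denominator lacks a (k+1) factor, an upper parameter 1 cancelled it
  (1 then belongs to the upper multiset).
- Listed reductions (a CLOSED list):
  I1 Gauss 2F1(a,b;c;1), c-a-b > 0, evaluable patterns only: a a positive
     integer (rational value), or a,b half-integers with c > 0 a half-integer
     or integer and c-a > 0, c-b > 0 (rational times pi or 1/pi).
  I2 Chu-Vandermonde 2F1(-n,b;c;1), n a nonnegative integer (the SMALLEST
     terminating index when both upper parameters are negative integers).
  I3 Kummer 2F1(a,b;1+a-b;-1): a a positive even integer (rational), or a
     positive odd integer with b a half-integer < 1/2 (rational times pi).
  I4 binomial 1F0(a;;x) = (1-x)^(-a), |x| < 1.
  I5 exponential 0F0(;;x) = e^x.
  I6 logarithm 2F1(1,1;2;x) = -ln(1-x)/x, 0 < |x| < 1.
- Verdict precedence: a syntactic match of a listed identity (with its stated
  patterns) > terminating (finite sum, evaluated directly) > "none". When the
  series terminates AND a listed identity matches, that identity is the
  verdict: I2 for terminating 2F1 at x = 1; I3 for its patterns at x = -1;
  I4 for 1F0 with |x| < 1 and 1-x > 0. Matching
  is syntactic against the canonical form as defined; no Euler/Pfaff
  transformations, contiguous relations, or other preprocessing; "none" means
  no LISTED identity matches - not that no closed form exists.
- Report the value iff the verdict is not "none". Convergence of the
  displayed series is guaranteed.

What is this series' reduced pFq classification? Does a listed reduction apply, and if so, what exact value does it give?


At argument -1: a 1F2 with upper {-6}, lower {1/2, 6/5}, scaled by C = 11/8. Verdict: terminating - no listed pattern fits, but -6 in the upper list cuts the series at k = 6; direct evaluation. Sum: 23113258027/844539696.

The tell: with t_0 = 11/8, the product of the first k integers (prefactor 11/8) is k!.
Consecutive-term ratio: r(k) = (-1) * (k-6) / [(k+1/2) (k+6/5) (k+1)] - rational in k, leading ratio (-1); with t_0 = 11/8, classification follows.


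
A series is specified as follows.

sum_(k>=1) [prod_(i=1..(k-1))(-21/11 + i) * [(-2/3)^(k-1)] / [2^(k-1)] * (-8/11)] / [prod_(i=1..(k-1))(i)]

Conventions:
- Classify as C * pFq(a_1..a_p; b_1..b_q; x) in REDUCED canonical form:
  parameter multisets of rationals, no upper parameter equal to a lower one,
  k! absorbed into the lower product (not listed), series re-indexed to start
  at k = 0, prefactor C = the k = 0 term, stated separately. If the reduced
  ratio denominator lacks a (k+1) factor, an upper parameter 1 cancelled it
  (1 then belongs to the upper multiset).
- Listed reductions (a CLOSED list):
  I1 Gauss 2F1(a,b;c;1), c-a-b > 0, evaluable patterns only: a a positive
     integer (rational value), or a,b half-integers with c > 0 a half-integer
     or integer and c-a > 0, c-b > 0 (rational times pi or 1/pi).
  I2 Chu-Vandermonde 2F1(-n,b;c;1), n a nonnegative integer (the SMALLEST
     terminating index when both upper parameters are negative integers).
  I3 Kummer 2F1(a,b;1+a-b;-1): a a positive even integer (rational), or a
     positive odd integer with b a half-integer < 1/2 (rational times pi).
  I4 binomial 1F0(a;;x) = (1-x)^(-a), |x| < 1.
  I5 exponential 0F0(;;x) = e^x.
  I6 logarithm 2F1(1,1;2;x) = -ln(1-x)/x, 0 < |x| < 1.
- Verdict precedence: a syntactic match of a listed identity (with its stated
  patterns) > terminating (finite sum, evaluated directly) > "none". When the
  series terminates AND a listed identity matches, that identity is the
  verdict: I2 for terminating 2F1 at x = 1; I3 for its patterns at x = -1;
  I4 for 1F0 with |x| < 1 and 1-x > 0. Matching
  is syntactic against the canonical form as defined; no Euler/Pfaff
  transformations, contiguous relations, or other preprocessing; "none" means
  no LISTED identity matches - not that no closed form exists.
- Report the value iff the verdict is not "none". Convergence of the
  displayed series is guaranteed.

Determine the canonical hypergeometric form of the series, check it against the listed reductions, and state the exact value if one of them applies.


The series (x = -1/3) is 1F0: upper {-10/11}, lower {-}, prefactor -8/11. Verdict: the binomial series (I4) applies (the 1F0 binomial series: exponent 10/11, x = -1/3). Exact value: (-8/11) * (4/3)^(10/11).

Key step: from the first term -8/11: the two k-th powers (C = -8/11, x = -1/3) combine into one argument.
Term ratio: r(k) = (-1/3) * (k-10/11) / [(k+1)] - rational in k. x = (-1/3); t_0 = -8/11; negate the roots.


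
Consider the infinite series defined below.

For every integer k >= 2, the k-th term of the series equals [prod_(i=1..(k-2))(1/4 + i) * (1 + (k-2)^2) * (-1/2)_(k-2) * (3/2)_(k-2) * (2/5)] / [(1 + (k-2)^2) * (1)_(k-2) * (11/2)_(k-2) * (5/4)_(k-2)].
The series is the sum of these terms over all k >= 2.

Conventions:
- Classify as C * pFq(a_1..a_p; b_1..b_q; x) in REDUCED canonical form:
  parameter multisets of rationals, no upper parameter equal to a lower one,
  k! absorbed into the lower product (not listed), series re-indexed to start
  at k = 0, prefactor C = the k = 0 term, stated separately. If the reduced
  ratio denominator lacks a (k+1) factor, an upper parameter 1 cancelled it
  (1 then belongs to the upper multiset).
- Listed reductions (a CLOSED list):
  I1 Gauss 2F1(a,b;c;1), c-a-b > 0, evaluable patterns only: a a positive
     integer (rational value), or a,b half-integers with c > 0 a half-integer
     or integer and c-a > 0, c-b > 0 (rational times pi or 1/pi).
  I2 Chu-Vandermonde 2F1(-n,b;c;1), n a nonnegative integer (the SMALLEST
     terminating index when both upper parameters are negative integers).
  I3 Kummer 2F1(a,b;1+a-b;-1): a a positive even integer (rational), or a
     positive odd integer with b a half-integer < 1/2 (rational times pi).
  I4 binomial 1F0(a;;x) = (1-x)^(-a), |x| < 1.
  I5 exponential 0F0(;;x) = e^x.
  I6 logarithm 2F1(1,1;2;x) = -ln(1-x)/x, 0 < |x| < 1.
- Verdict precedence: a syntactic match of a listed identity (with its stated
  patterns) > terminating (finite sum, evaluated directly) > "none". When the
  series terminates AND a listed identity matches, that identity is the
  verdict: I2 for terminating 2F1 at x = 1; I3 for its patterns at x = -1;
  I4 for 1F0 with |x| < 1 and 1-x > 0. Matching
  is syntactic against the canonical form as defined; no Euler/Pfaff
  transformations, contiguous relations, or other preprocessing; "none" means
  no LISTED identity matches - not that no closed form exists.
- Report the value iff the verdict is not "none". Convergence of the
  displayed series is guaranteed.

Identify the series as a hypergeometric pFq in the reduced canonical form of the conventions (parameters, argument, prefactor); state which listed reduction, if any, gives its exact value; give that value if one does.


Classification (C = 2/5): 2F1 with upper {-1/2, 3/2}, lower {11/2}, argument x = 1. Verdict: this is Gauss's theorem I1 (half-integer case) (x = 1; upper {-1/2, 3/2} half-integers, c = 11/2 in the evaluable pattern). Exact value: (441/4096) * pi.

Key step: t_0 being 2/5, the factor k^2 + 1 cancels (top and bottom), leaving C = 2/5.
Ratio: r(k) = 1 * (k-1/2) (k+3/2) / [(k+11/2) (k+1)] - rational; roots negated = parameters, x = 1, C = 2/5.
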